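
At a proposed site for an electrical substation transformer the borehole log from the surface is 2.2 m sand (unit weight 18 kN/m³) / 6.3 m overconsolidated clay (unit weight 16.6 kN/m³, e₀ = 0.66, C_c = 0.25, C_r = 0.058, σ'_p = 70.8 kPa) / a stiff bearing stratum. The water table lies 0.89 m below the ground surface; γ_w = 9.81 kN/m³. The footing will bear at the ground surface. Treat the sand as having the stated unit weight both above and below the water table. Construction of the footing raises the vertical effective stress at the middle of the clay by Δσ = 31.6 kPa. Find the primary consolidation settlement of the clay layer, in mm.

Mid-depth of clay below the ground surface: z = 2.2 + 6.3/2 = 5.35 m.
Total vertical stress at mid-clay: σ_v = 18×2.2 + 16.6×3.15 = 91.89 kPa.
Pore pressure: u = 9.81×(5.35 − 0.89) = 43.753 kPa.
Initial effective stress: σ'_0 = σ_v − u = 91.89 − 43.753 = 48.137 kPa.
Final effective stress: σ'_f = 48.137 + 31.6 = 79.737 kPa.
σ'_f = 79.737 > σ'_p = 70.8 kPa, so the stress path crosses the preconsolidation pressure — recompression up to σ'_p, then virgin compression beyond:
S_c = H/(1+e₀)·[C_r·log₁₀(σ'_p/σ'_0) + C_c·log₁₀(σ'_f/σ'_p)]
    = 6.3/1.66 × [0.058×log₁₀(70.8/48.137) + 0.25×log₁₀(79.737/70.8)]
    = 3.7952 × [0.0097181 + 0.012907] = 0.08587 m

S_c ≈ 85.9 mm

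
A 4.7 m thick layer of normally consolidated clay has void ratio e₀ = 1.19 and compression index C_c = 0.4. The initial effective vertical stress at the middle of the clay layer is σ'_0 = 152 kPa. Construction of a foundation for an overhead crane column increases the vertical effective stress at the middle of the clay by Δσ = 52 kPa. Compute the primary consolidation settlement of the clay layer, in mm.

Final effective stress: σ'_f = σ'_0 + Δσ = 152 + 52 = 204 kPa.
Normally consolidated clay, so the full stress increment lies on the virgin compression line:
S_c = C_c·H/(1+e₀)·log₁₀(σ'_f/σ'_0) = 0.4×4.7/(1+1.19)×log₁₀(204/152)
    = 0.85845 × 0.12779 = 0.1097 m

S_c ≈ 110 mm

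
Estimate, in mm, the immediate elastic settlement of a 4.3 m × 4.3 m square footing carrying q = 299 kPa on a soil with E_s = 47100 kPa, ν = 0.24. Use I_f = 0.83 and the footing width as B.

S_e ≈ 21.4 mm

Immediate (elastic) settlement: S_e = q·B·(1−ν²)/E_s · I_f.
S_e = 299 × 4.3 × (1 − 0.24²) / 47100 × 0.83
    = 299 × 4.3 × 0.9424 / 47100 × 0.83
    = 0.02135 m = 21.35 mm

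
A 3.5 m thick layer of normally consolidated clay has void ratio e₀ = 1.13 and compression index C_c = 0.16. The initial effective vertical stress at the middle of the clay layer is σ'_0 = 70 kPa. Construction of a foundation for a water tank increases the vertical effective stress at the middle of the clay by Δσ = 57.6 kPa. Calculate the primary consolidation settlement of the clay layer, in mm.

S_c ≈ 68.6 mm

Final effective stress: σ'_f = σ'_0 + Δσ = 70 + 57.6 = 127.6 kPa.
Normally consolidated clay, so the full stress increment lies on the virgin compression line:
S_c = C_c·H/(1+e₀)·log₁₀(σ'_f/σ'_0) = 0.16×3.5/(1+1.13)×log₁₀(127.6/70)
    = 0.26291 × 0.26075 = 0.06855 m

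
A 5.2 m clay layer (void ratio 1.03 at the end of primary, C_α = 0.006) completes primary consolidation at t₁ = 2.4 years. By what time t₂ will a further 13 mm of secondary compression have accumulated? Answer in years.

t₂ ≈ 16.8 years

S_s = C_α·H/(1+e_p)·log₁₀(t₂/t₁) ⇒ log₁₀(t₂/t₁) = S_s·(1+e_p)/(C_α·H).
log₁₀(t₂/t₁) = 0.013 × (1+1.03) / (0.006×5.2) = 0.8458
t₂ = t₁ × 10^0.8458 = 2.4 × 7.012 = 16.83 years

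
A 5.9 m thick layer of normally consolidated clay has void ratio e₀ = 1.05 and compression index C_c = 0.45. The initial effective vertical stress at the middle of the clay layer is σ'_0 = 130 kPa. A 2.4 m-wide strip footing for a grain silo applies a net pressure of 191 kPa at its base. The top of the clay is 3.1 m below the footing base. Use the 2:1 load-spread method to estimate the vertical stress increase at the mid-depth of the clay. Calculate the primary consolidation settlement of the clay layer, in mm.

S_c ≈ 196 mm

Mid-depth of clay below the footing base: z = 3.1 + 5.9/2 = 6.05 m.
Stress increase at mid-clay by the 2:1 spreading method:
Δσ = qB/(B+z) = 191×2.4/(2.4+6.05) = 54.249 kPa
Final effective stress: σ'_f = σ'_0 + Δσ = 130 + 54.249 = 184.25 kPa.
Normally consolidated clay, so the full stress increment lies on the virgin compression line:
S_c = C_c·H/(1+e₀)·log₁₀(σ'_f/σ'_0) = 0.45×5.9/(1+1.05)×log₁₀(184.25/130)
    = 1.2951 × 0.15146 = 0.1962 m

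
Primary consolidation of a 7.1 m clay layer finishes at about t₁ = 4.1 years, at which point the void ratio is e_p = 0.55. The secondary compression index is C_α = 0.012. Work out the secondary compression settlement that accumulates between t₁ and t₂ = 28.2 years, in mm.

Secondary compression: S_s = C_α·H/(1+e_p)·log₁₀(t₂/t₁)
S_s = 0.012×7.1/(1+0.55)×log₁₀(28.2/4.1)
    = 0.05497 × 0.8375 = 0.04603 m

S_s ≈ 46 mm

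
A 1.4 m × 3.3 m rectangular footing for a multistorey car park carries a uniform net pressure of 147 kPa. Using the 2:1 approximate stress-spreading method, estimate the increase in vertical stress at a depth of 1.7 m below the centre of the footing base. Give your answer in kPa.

By the 2:1 method the load spreads at 1 horizontal : 2 vertical, so at depth z the loaded area has grown by z in each plan dimension:
Δσ = qBL/((B+z)(L+z)) = 147×1.4×3.3/((1.4+1.7)(3.3+1.7)) = 43.815 kPa

Δσ_z ≈ 43.8 kPa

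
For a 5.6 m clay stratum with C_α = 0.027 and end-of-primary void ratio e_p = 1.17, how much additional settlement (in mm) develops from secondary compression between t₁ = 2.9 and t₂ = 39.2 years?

S_s ≈ 78.8 mm

Secondary compression: S_s = C_α·H/(1+e_p)·log₁₀(t₂/t₁)
S_s = 0.027×5.6/(1+1.17)×log₁₀(39.2/2.9)
    = 0.06968 × 1.131 = 0.0788 m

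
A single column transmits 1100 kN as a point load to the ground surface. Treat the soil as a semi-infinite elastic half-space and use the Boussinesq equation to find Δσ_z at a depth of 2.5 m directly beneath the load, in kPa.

Boussinesq vertical stress below a point load on an elastic half-space:
Δσ_z = 3P/(2πz²) · [1 + (r/z)²]^(−5/2)
r/z = 0/2.5 = 0; [1+(r/z)²]^(−5/2) = 1.
Δσ_z = 3×1100/(2π×2.5²) × 1 = 84.034 × 1 = 84.03 kPa

Δσ_z ≈ 84 kPa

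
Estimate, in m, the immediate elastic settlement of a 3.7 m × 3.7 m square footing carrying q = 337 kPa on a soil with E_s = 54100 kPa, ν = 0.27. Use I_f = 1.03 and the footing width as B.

S_e ≈ 0.022 m

Immediate (elastic) settlement: S_e = q·B·(1−ν²)/E_s · I_f.
S_e = 337 × 3.7 × (1 − 0.27²) / 54100 × 1.03
    = 337 × 3.7 × 0.9271 / 54100 × 1.03
    = 0.02201 m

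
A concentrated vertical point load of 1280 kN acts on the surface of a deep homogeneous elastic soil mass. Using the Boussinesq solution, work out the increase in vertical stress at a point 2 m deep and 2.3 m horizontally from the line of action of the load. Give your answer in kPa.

Boussinesq vertical stress below a point load on an elastic half-space:
Δσ_z = 3P/(2πz²) · [1 + (r/z)²]^(−5/2)
r/z = 2.3/2 = 1.15; [1+(r/z)²]^(−5/2) = 0.12165.
Δσ_z = 3×1280/(2π×2²) × 0.12165 = 152.79 × 0.12165 = 18.59 kPa

Δσ_z ≈ 18.6 kPa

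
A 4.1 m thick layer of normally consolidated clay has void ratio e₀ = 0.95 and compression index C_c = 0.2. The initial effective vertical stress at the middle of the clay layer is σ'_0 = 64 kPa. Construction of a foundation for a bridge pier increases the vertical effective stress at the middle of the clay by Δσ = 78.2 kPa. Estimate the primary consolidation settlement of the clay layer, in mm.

Final effective stress: σ'_f = σ'_0 + Δσ = 64 + 78.2 = 142.2 kPa.
Normally consolidated clay, so the full stress increment lies on the virgin compression line:
S_c = C_c·H/(1+e₀)·log₁₀(σ'_f/σ'_0) = 0.2×4.1/(1+0.95)×log₁₀(142.2/64)
    = 0.42051 × 0.34672 = 0.1458 m

S_c ≈ 146 mm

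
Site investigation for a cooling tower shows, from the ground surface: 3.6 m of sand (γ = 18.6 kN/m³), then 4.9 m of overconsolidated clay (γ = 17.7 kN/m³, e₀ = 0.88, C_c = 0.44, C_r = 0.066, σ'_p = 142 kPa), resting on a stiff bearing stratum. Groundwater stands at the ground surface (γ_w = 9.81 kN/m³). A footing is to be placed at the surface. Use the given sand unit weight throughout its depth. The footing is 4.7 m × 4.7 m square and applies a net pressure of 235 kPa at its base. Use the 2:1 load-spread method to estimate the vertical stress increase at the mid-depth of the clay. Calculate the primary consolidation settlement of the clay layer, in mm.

S_c ≈ 47.2 mm

Mid-depth of clay below the ground surface: z = 3.6 + 4.9/2 = 6.05 m.
Total vertical stress at mid-clay: σ_v = 18.6×3.6 + 17.7×2.45 = 110.33 kPa.
Pore pressure: u = 9.81×(6.05 − 0) = 59.351 kPa.
Initial effective stress: σ'_0 = σ_v − u = 110.33 − 59.351 = 50.979 kPa.
Stress increase at mid-clay by the 2:1 spreading method:
Δσ = qBL/((B+z)(L+z)) = 235×4.7×4.7/((4.7+6.05)(4.7+6.05)) = 44.921 kPa
Final effective stress: σ'_f = 50.979 + 44.921 = 95.9 kPa.
σ'_f = 95.9 ≤ σ'_p = 142 kPa, so the clay remains overconsolidated and only the recompression index applies:
S_c = C_r·H/(1+e₀)·log₁₀(σ'_f/σ'_0) = 0.066×4.9/1.88×log₁₀(95.9/50.979)
    = 0.17202 × 0.27443 = 0.04721 m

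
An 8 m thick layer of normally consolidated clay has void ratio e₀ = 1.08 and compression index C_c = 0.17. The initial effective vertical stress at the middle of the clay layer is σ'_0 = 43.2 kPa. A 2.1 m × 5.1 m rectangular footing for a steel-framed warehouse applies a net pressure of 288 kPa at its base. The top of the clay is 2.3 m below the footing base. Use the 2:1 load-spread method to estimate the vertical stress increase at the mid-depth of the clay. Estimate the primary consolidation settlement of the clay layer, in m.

Mid-depth of clay below the footing base: z = 2.3 + 8/2 = 6.3 m.
Stress increase at mid-clay by the 2:1 spreading method:
Δσ = qBL/((B+z)(L+z)) = 288×2.1×5.1/((2.1+6.3)(5.1+6.3)) = 32.211 kPa
Final effective stress: σ'_f = σ'_0 + Δσ = 43.2 + 32.211 = 75.411 kPa.
Normally consolidated clay, so the full stress increment lies on the virgin compression line:
S_c = C_c·H/(1+e₀)·log₁₀(σ'_f/σ'_0) = 0.17×8/(1+1.08)×log₁₀(75.411/43.2)
    = 0.65385 × 0.24195 = 0.1582 m

S_c ≈ 0.158 m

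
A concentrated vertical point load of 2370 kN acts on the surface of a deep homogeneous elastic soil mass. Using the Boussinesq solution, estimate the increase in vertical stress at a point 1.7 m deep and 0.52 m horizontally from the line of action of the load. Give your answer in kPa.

Δσ_z ≈ 313 kPa

Boussinesq vertical stress below a point load on an elastic half-space:
Δσ_z = 3P/(2πz²) · [1 + (r/z)²]^(−5/2)
r/z = 0.52/1.7 = 0.30588; [1+(r/z)²]^(−5/2) = 0.79963.
Δσ_z = 3×2370/(2π×1.7²) × 0.79963 = 391.55 × 0.79963 = 313.1 kPa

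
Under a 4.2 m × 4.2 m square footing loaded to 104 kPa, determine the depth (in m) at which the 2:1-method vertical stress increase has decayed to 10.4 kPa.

2:1 spreading — at depth z the loaded area has grown by z in each plan dimension:
qB²/(B+z)² = Δσ_z ⇒ z = B(√(q/Δσ_z) − 1) = 4.2×(√(104/10.4) − 1) = 9.082 m

z ≈ 9.08 m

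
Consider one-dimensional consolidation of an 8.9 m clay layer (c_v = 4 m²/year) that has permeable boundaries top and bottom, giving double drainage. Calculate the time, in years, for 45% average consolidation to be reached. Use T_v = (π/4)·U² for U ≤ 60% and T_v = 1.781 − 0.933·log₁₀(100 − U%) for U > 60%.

t ≈ 0.787 years

Drainage path length: H_d = H/2 = 4.45 m (double drainage).
U ≤ 60%: T_v = (π/4)·U² = (π/4)×0.45² = 0.15904.
t = T_v·H_d²/c_v = 0.15904×4.45²/4 = 0.7873 years.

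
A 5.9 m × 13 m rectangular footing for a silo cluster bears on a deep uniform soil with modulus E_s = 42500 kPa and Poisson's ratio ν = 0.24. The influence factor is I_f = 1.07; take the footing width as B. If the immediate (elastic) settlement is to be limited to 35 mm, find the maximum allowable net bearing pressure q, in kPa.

q ≈ 250 kPa

S_e = q·B·(1−ν²)/E_s · I_f  ⇒  q = S_e·E_s / (B·(1−ν²)·I_f).
q = 0.035 × 42500 / (5.9 × 0.9424 × 1.07) = 250 kPa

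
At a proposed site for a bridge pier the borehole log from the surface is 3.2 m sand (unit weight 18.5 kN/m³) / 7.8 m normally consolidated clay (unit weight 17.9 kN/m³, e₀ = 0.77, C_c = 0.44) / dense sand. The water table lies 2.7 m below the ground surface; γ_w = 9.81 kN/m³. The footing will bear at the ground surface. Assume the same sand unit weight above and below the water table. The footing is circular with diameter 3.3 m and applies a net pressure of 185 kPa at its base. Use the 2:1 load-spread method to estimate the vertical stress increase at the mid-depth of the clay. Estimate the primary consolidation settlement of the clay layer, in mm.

Mid-depth of clay below the ground surface: z = 3.2 + 7.8/2 = 7.1 m.
Total vertical stress at mid-clay: σ_v = 18.5×3.2 + 17.9×3.9 = 129.01 kPa.
Pore pressure: u = 9.81×(7.1 − 2.7) = 43.164 kPa.
Initial effective stress: σ'_0 = σ_v − u = 129.01 − 43.164 = 85.846 kPa.
Stress increase at mid-clay by the 2:1 spreading method:
Δσ ≈ qD²/(D+z)² = 185×3.3²/(3.3+7.1)² = 18.627 kPa
Final effective stress: σ'_f = σ'_0 + Δσ = 85.846 + 18.627 = 104.47 kPa.
Normally consolidated clay, so the full stress increment lies on the virgin compression line:
S_c = C_c·H/(1+e₀)·log₁₀(σ'_f/σ'_0) = 0.44×7.8/(1+0.77)×log₁₀(104.47/85.846)
    = 1.939 × 0.085272 = 0.1653 m

S_c ≈ 165 mm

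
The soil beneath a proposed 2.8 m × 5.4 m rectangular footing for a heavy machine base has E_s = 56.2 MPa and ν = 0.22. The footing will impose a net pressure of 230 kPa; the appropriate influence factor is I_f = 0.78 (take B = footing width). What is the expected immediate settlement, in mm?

S_e ≈ 8.51 mm

Immediate (elastic) settlement: S_e = q·B·(1−ν²)/E_s · I_f.
E_s = 56.2 MPa = 56200 kPa.
S_e = 230 × 2.8 × (1 − 0.22²) / 56200 × 0.78
    = 230 × 2.8 × 0.9516 / 56200 × 0.78
    = 0.008505 m = 8.505 mm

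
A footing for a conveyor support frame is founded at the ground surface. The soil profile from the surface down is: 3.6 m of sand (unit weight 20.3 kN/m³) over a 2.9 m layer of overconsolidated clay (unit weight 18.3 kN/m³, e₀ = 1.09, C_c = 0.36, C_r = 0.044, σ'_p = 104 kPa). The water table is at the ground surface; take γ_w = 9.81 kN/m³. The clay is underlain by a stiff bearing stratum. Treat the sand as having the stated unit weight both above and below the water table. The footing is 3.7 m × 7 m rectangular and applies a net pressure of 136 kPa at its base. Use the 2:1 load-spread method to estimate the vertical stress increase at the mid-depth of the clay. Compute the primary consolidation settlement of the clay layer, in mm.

Mid-depth of clay below the ground surface: z = 3.6 + 2.9/2 = 5.05 m.
Total vertical stress at mid-clay: σ_v = 20.3×3.6 + 18.3×1.45 = 99.615 kPa.
Pore pressure: u = 9.81×(5.05 − 0) = 49.541 kPa.
Initial effective stress: σ'_0 = σ_v − u = 99.615 − 49.541 = 50.074 kPa.
Stress increase at mid-clay by the 2:1 spreading method:
Δσ = qBL/((B+z)(L+z)) = 136×3.7×7/((3.7+5.05)(7+5.05)) = 33.407 kPa
Final effective stress: σ'_f = 50.074 + 33.407 = 83.481 kPa.
σ'_f = 83.481 ≤ σ'_p = 104 kPa, so the clay remains overconsolidated and only the recompression index applies:
S_c = C_r·H/(1+e₀)·log₁₀(σ'_f/σ'_0) = 0.044×2.9/2.09×log₁₀(83.481/50.074)
    = 0.061054 × 0.22198 = 0.01355 m

S_c ≈ 13.6 mm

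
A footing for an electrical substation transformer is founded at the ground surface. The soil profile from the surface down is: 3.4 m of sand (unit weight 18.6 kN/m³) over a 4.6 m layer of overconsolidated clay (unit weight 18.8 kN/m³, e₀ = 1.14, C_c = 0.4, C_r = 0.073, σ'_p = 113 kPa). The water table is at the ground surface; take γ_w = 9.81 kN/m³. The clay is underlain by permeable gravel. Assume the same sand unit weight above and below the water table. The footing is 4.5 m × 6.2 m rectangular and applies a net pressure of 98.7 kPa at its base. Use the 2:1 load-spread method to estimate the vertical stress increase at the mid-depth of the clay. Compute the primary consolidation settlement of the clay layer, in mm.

S_c ≈ 25.3 mm

Mid-depth of clay below the ground surface: z = 3.4 + 4.6/2 = 5.7 m.
Total vertical stress at mid-clay: σ_v = 18.6×3.4 + 18.8×2.3 = 106.48 kPa.
Pore pressure: u = 9.81×(5.7 − 0) = 55.917 kPa.
Initial effective stress: σ'_0 = σ_v − u = 106.48 − 55.917 = 50.563 kPa.
Stress increase at mid-clay by the 2:1 spreading method:
Δσ = qBL/((B+z)(L+z)) = 98.7×4.5×6.2/((4.5+5.7)(6.2+5.7)) = 22.687 kPa
Final effective stress: σ'_f = 50.563 + 22.687 = 73.25 kPa.
σ'_f = 73.25 ≤ σ'_p = 113 kPa, so the clay remains overconsolidated and only the recompression index applies:
S_c = C_r·H/(1+e₀)·log₁₀(σ'_f/σ'_0) = 0.073×4.6/2.14×log₁₀(73.25/50.563)
    = 0.15691 × 0.16097 = 0.02526 m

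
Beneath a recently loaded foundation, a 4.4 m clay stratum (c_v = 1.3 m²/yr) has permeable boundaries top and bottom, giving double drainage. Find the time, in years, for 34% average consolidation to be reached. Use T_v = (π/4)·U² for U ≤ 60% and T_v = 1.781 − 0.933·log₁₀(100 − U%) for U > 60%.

Drainage path length: H_d = H/2 = 2.2 m (double drainage).
U ≤ 60%: T_v = (π/4)·U² = (π/4)×0.34² = 0.090792.
t = T_v·H_d²/c_v = 0.090792×2.2²/1.3 = 0.338 years.

t ≈ 0.338 years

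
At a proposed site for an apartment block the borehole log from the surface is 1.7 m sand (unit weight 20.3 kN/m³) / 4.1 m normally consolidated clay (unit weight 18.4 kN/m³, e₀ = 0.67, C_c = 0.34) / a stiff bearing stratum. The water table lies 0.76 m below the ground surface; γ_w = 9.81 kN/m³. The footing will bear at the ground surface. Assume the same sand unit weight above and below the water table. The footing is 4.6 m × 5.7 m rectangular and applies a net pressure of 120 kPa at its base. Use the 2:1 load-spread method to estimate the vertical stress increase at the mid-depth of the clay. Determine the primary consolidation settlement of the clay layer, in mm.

Mid-depth of clay below the ground surface: z = 1.7 + 4.1/2 = 3.75 m.
Total vertical stress at mid-clay: σ_v = 20.3×1.7 + 18.4×2.05 = 72.23 kPa.
Pore pressure: u = 9.81×(3.75 − 0.76) = 29.332 kPa.
Initial effective stress: σ'_0 = σ_v − u = 72.23 − 29.332 = 42.898 kPa.
Stress increase at mid-clay by the 2:1 spreading method:
Δσ = qBL/((B+z)(L+z)) = 120×4.6×5.7/((4.6+3.75)(5.7+3.75)) = 39.875 kPa
Final effective stress: σ'_f = σ'_0 + Δσ = 42.898 + 39.875 = 82.773 kPa.
Normally consolidated clay, so the full stress increment lies on the virgin compression line:
S_c = C_c·H/(1+e₀)·log₁₀(σ'_f/σ'_0) = 0.34×4.1/(1+0.67)×log₁₀(82.773/42.898)
    = 0.83473 × 0.28545 = 0.2383 m

S_c ≈ 238 mm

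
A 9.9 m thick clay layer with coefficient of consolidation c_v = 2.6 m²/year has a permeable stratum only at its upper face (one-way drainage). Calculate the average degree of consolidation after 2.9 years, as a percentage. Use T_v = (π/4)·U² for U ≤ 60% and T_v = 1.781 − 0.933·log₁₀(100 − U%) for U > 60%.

U ≈ 31.3 %

Drainage path length: H_d = H = 9.9 m (single drainage).
T_v = c_v·t/H_d² = 2.6×2.9/9.9² = 0.076931.
T_v = 0.076931 corresponds to the U ≤ 60% branch:
U = √(4T_v/π) = 0.313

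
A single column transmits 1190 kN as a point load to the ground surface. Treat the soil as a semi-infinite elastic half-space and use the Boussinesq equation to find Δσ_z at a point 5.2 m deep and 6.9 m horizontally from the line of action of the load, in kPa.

Δσ_z ≈ 1.66 kPa

Boussinesq vertical stress below a point load on an elastic half-space:
Δσ_z = 3P/(2πz²) · [1 + (r/z)²]^(−5/2)
r/z = 6.9/5.2 = 1.3269; [1+(r/z)²]^(−5/2) = 0.078966.
Δσ_z = 3×1190/(2π×5.2²) × 0.078966 = 21.013 × 0.078966 = 1.659 kPa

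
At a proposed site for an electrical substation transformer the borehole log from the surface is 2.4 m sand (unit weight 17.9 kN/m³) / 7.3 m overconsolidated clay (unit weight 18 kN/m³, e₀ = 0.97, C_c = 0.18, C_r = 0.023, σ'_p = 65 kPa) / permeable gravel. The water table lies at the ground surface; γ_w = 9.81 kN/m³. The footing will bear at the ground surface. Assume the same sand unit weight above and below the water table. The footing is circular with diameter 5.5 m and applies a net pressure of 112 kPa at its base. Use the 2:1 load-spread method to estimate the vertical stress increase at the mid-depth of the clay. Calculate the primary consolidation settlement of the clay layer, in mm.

S_c ≈ 50.5 mm

Mid-depth of clay below the ground surface: z = 2.4 + 7.3/2 = 6.05 m.
Total vertical stress at mid-clay: σ_v = 17.9×2.4 + 18×3.65 = 108.66 kPa.
Pore pressure: u = 9.81×(6.05 − 0) = 59.351 kPa.
Initial effective stress: σ'_0 = σ_v − u = 108.66 − 59.351 = 49.309 kPa.
Stress increase at mid-clay by the 2:1 spreading method:
Δσ ≈ qD²/(D+z)² = 112×5.5²/(5.5+6.05)² = 25.397 kPa
Final effective stress: σ'_f = 49.309 + 25.397 = 74.706 kPa.
σ'_f = 74.706 > σ'_p = 65 kPa, so the stress path crosses the preconsolidation pressure — recompression up to σ'_p, then virgin compression beyond:
S_c = H/(1+e₀)·[C_r·log₁₀(σ'_p/σ'_0) + C_c·log₁₀(σ'_f/σ'_p)]
    = 7.3/1.97 × [0.023×log₁₀(65/49.309) + 0.18×log₁₀(74.706/65)]
    = 3.7056 × [0.0027597 + 0.01088] = 0.05054 m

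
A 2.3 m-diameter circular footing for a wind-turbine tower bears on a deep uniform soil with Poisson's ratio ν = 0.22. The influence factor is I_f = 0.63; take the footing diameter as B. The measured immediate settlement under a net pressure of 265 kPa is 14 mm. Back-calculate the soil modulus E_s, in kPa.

E_s ≈ 26100 kPa

S_e = q·B·(1−ν²)/E_s · I_f  ⇒  E_s = q·B·(1−ν²)·I_f / S_e.
E_s = 265 × 2.3 × 0.9516 × 0.63 / 0.014 = 26100 kPa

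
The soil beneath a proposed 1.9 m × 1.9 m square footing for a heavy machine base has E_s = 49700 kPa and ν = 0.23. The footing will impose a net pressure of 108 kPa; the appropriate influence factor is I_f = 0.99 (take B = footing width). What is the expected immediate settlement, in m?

Immediate (elastic) settlement: S_e = q·B·(1−ν²)/E_s · I_f.
S_e = 108 × 1.9 × (1 − 0.23²) / 49700 × 0.99
    = 108 × 1.9 × 0.9471 / 49700 × 0.99
    = 0.003871 m

S_e ≈ 0.00387 m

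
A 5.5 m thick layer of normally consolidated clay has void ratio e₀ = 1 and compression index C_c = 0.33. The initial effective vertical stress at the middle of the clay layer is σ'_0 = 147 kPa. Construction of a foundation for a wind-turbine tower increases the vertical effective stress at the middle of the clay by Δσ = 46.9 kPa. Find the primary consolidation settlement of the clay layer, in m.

Final effective stress: σ'_f = σ'_0 + Δσ = 147 + 46.9 = 193.9 kPa.
Normally consolidated clay, so the full stress increment lies on the virgin compression line:
S_c = C_c·H/(1+e₀)·log₁₀(σ'_f/σ'_0) = 0.33×5.5/(1+1)×log₁₀(193.9/147)
    = 0.9075 × 0.12026 = 0.1091 m

S_c ≈ 0.109 m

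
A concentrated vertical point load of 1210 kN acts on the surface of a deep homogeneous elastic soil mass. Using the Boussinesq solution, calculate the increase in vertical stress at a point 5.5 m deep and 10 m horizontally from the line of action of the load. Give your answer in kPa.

Δσ_z ≈ 0.496 kPa

Boussinesq vertical stress below a point load on an elastic half-space:
Δσ_z = 3P/(2πz²) · [1 + (r/z)²]^(−5/2)
r/z = 10/5.5 = 1.8182; [1+(r/z)²]^(−5/2) = 0.025994.
Δσ_z = 3×1210/(2π×5.5²) × 0.025994 = 19.099 × 0.025994 = 0.4965 kPa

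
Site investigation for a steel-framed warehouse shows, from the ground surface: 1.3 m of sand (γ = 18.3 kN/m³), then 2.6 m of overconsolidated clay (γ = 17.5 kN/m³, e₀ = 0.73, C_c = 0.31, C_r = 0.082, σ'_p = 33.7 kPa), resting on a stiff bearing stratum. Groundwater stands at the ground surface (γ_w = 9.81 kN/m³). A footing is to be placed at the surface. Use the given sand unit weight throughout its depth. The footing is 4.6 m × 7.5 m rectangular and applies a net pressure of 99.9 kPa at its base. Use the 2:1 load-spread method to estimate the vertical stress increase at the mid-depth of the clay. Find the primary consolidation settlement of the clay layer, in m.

S_c ≈ 0.169 m

Mid-depth of clay below the ground surface: z = 1.3 + 2.6/2 = 2.6 m.
Total vertical stress at mid-clay: σ_v = 18.3×1.3 + 17.5×1.3 = 46.54 kPa.
Pore pressure: u = 9.81×(2.6 − 0) = 25.506 kPa.
Initial effective stress: σ'_0 = σ_v − u = 46.54 − 25.506 = 21.034 kPa.
Stress increase at mid-clay by the 2:1 spreading method:
Δσ = qBL/((B+z)(L+z)) = 99.9×4.6×7.5/((4.6+2.6)(7.5+2.6)) = 47.395 kPa
Final effective stress: σ'_f = 21.034 + 47.395 = 68.429 kPa.
σ'_f = 68.429 > σ'_p = 33.7 kPa, so the stress path crosses the preconsolidation pressure — recompression up to σ'_p, then virgin compression beyond:
S_c = H/(1+e₀)·[C_r·log₁₀(σ'_p/σ'_0) + C_c·log₁₀(σ'_f/σ'_p)]
    = 2.6/1.73 × [0.082×log₁₀(33.7/21.034) + 0.31×log₁₀(68.429/33.7)]
    = 1.5029 × [0.016786 + 0.095359] = 0.1685 m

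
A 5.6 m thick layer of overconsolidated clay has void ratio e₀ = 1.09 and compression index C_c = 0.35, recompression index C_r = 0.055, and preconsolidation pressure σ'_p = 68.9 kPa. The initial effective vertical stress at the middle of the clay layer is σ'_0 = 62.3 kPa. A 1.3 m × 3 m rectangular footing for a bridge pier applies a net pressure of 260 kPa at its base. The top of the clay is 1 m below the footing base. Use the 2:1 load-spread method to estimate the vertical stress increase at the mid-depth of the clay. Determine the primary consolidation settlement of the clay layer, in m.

Mid-depth of clay below the footing base: z = 1 + 5.6/2 = 3.8 m.
Stress increase at mid-clay by the 2:1 spreading method:
Δσ = qBL/((B+z)(L+z)) = 260×1.3×3/((1.3+3.8)(3+3.8)) = 29.239 kPa
Final effective stress: σ'_f = 62.3 + 29.239 = 91.539 kPa.
σ'_f = 91.539 > σ'_p = 68.9 kPa, so the stress path crosses the preconsolidation pressure — recompression up to σ'_p, then virgin compression beyond:
S_c = H/(1+e₀)·[C_r·log₁₀(σ'_p/σ'_0) + C_c·log₁₀(σ'_f/σ'_p)]
    = 5.6/2.09 × [0.055×log₁₀(68.9/62.3) + 0.35×log₁₀(91.539/68.9)]
    = 2.6794 × [0.0024052 + 0.043185] = 0.1222 m

S_c ≈ 0.122 m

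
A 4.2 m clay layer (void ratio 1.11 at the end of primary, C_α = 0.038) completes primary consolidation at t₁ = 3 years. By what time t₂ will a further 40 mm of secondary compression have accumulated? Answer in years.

t₂ ≈ 10.1 years

S_s = C_α·H/(1+e_p)·log₁₀(t₂/t₁) ⇒ log₁₀(t₂/t₁) = S_s·(1+e_p)/(C_α·H).
log₁₀(t₂/t₁) = 0.04 × (1+1.11) / (0.038×4.2) = 0.5288
t₂ = t₁ × 10^0.5288 = 3 × 3.379 = 10.14 years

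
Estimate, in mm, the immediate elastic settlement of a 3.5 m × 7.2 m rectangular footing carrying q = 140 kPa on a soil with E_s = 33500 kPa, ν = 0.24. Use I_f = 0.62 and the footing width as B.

Immediate (elastic) settlement: S_e = q·B·(1−ν²)/E_s · I_f.
S_e = 140 × 3.5 × (1 − 0.24²) / 33500 × 0.62
    = 140 × 3.5 × 0.9424 / 33500 × 0.62
    = 0.008546 m = 8.546 mm

S_e ≈ 8.55 mm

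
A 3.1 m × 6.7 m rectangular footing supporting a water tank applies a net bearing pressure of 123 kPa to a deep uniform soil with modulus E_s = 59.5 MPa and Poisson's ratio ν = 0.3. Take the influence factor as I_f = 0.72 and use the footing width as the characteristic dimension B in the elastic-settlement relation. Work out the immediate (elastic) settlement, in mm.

Immediate (elastic) settlement: S_e = q·B·(1−ν²)/E_s · I_f.
E_s = 59.5 MPa = 59500 kPa.
S_e = 123 × 3.1 × (1 − 0.3²) / 59500 × 0.72
    = 123 × 3.1 × 0.91 / 59500 × 0.72
    = 0.004199 m = 4.199 mm

S_e ≈ 4.2 mm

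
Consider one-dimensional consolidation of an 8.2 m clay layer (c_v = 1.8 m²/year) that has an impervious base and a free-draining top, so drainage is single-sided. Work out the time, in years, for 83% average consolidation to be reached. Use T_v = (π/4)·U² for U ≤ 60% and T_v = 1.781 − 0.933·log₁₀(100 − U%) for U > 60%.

Drainage path length: H_d = H = 8.2 m (single drainage).
U > 60%: T_v = 1.781 − 0.933·log₁₀(100 − 83) = 0.63299.
t = T_v·H_d²/c_v = 0.63299×8.2²/1.8 = 23.65 years.

t ≈ 23.6 years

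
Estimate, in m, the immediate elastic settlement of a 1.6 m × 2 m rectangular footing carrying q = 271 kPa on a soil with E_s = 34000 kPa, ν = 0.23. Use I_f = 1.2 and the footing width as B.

S_e ≈ 0.0145 m

Immediate (elastic) settlement: S_e = q·B·(1−ν²)/E_s · I_f.
S_e = 271 × 1.6 × (1 − 0.23²) / 34000 × 1.2
    = 271 × 1.6 × 0.9471 / 34000 × 1.2
    = 0.01449 m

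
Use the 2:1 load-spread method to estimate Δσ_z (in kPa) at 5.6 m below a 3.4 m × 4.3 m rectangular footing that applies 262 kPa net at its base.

By the 2:1 method the load spreads at 1 horizontal : 2 vertical, so at depth z the loaded area has grown by z in each plan dimension:
Δσ = qBL/((B+z)(L+z)) = 262×3.4×4.3/((3.4+5.6)(4.3+5.6)) = 42.99 kPa

Δσ_z ≈ 43 kPa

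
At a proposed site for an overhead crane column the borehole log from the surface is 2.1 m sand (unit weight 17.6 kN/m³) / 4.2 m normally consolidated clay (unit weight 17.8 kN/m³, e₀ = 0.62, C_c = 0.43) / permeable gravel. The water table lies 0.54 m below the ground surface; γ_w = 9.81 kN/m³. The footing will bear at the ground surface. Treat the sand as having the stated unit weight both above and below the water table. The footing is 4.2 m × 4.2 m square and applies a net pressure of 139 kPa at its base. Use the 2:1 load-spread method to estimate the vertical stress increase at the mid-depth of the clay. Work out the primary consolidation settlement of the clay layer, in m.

Mid-depth of clay below the ground surface: z = 2.1 + 4.2/2 = 4.2 m.
Total vertical stress at mid-clay: σ_v = 17.6×2.1 + 17.8×2.1 = 74.34 kPa.
Pore pressure: u = 9.81×(4.2 − 0.54) = 35.905 kPa.
Initial effective stress: σ'_0 = σ_v − u = 74.34 − 35.905 = 38.435 kPa.
Stress increase at mid-clay by the 2:1 spreading method:
Δσ = qBL/((B+z)(L+z)) = 139×4.2×4.2/((4.2+4.2)(4.2+4.2)) = 34.75 kPa
Final effective stress: σ'_f = σ'_0 + Δσ = 38.435 + 34.75 = 73.185 kPa.
Normally consolidated clay, so the full stress increment lies on the virgin compression line:
S_c = C_c·H/(1+e₀)·log₁₀(σ'_f/σ'_0) = 0.43×4.2/(1+0.62)×log₁₀(73.185/38.435)
    = 1.1148 × 0.2797 = 0.3118 m

S_c ≈ 0.312 m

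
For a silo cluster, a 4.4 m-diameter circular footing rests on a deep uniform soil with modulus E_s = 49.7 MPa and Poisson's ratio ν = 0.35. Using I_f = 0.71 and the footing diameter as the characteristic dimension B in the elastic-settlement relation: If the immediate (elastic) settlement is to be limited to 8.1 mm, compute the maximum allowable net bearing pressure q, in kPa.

q ≈ 147 kPa

E_s = 49.7 MPa = 49700 kPa.
S_e = q·B·(1−ν²)/E_s · I_f  ⇒  q = S_e·E_s / (B·(1−ν²)·I_f).
q = 0.0081 × 49700 / (4.4 × 0.8775 × 0.71) = 146.9 kPa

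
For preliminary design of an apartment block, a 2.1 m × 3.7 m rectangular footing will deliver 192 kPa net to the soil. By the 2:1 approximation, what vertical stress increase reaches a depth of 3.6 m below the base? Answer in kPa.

By the 2:1 method the load spreads at 1 horizontal : 2 vertical, so at depth z the loaded area has grown by z in each plan dimension:
Δσ = qBL/((B+z)(L+z)) = 192×2.1×3.7/((2.1+3.6)(3.7+3.6)) = 35.853 kPa

Δσ_z ≈ 35.9 kPa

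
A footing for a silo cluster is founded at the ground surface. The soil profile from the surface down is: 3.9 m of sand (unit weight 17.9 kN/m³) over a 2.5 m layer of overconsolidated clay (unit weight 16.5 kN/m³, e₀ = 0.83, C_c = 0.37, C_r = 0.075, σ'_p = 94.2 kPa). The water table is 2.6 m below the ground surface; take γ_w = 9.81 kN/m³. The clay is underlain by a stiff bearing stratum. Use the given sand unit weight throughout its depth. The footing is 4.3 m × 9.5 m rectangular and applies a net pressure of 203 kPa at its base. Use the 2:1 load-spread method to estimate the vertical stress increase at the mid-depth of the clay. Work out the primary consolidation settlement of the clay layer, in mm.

S_c ≈ 78.9 mm

Mid-depth of clay below the ground surface: z = 3.9 + 2.5/2 = 5.15 m.
Total vertical stress at mid-clay: σ_v = 17.9×3.9 + 16.5×1.25 = 90.435 kPa.
Pore pressure: u = 9.81×(5.15 − 2.6) = 25.015 kPa.
Initial effective stress: σ'_0 = σ_v − u = 90.435 − 25.015 = 65.42 kPa.
Stress increase at mid-clay by the 2:1 spreading method:
Δσ = qBL/((B+z)(L+z)) = 203×4.3×9.5/((4.3+5.15)(9.5+5.15)) = 59.899 kPa
Final effective stress: σ'_f = 65.42 + 59.899 = 125.32 kPa.
σ'_f = 125.32 > σ'_p = 94.2 kPa, so the stress path crosses the preconsolidation pressure — recompression up to σ'_p, then virgin compression beyond:
S_c = H/(1+e₀)·[C_r·log₁₀(σ'_p/σ'_0) + C_c·log₁₀(σ'_f/σ'_p)]
    = 2.5/1.83 × [0.075×log₁₀(94.2/65.42) + 0.37×log₁₀(125.32/94.2)]
    = 1.3661 × [0.011876 + 0.045869] = 0.07889 m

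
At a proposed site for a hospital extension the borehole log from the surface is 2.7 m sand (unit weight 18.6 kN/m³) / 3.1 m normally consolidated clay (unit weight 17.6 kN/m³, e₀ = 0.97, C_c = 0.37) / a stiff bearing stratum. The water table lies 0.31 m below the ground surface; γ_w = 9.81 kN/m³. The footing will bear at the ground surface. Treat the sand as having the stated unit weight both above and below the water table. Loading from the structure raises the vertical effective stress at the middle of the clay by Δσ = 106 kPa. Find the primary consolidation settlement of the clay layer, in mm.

Mid-depth of clay below the ground surface: z = 2.7 + 3.1/2 = 4.25 m.
Total vertical stress at mid-clay: σ_v = 18.6×2.7 + 17.6×1.55 = 77.5 kPa.
Pore pressure: u = 9.81×(4.25 − 0.31) = 38.651 kPa.
Initial effective stress: σ'_0 = σ_v − u = 77.5 − 38.651 = 38.849 kPa.
Final effective stress: σ'_f = σ'_0 + Δσ = 38.849 + 106 = 144.85 kPa.
Normally consolidated clay, so the full stress increment lies on the virgin compression line:
S_c = C_c·H/(1+e₀)·log₁₀(σ'_f/σ'_0) = 0.37×3.1/(1+0.97)×log₁₀(144.85/38.849)
    = 0.58223 × 0.57154 = 0.3328 m

S_c ≈ 333 mm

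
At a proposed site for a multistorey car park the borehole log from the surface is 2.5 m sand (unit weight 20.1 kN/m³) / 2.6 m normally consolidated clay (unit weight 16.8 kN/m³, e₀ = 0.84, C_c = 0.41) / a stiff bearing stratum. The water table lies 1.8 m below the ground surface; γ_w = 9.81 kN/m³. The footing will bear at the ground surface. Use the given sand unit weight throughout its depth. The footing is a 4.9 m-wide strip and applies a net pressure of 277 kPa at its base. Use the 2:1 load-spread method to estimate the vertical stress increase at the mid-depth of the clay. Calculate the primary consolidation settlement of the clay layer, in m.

S_c ≈ 0.347 m

Mid-depth of clay below the ground surface: z = 2.5 + 2.6/2 = 3.8 m.
Total vertical stress at mid-clay: σ_v = 20.1×2.5 + 16.8×1.3 = 72.09 kPa.
Pore pressure: u = 9.81×(3.8 − 1.8) = 19.62 kPa.
Initial effective stress: σ'_0 = σ_v − u = 72.09 − 19.62 = 52.47 kPa.
Stress increase at mid-clay by the 2:1 spreading method:
Δσ = qB/(B+z) = 277×4.9/(4.9+3.8) = 156.01 kPa
Final effective stress: σ'_f = σ'_0 + Δσ = 52.47 + 156.01 = 208.48 kPa.
Normally consolidated clay, so the full stress increment lies on the virgin compression line:
S_c = C_c·H/(1+e₀)·log₁₀(σ'_f/σ'_0) = 0.41×2.6/(1+0.84)×log₁₀(208.48/52.47)
    = 0.57935 × 0.59915 = 0.3471 m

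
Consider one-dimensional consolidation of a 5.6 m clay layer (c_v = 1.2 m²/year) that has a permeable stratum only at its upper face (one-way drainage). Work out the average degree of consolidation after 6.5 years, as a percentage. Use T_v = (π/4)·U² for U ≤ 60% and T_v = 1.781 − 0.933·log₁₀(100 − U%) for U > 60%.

U ≈ 56.3 %

Drainage path length: H_d = H = 5.6 m (single drainage).
T_v = c_v·t/H_d² = 1.2×6.5/5.6² = 0.24872.
T_v = 0.24872 corresponds to the U ≤ 60% branch:
U = √(4T_v/π) = 0.5627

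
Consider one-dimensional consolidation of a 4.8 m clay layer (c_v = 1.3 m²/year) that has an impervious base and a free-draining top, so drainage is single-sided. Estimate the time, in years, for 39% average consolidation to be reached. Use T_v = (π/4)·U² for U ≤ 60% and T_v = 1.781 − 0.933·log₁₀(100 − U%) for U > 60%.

t ≈ 2.12 years

Drainage path length: H_d = H = 4.8 m (single drainage).
U ≤ 60%: T_v = (π/4)·U² = (π/4)×0.39² = 0.11946.
t = T_v·H_d²/c_v = 0.11946×4.8²/1.3 = 2.117 years.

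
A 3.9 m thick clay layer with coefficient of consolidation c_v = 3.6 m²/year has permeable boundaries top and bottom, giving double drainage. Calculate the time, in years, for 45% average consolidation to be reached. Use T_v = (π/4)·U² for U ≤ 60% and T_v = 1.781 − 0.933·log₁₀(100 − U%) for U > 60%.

t ≈ 0.168 years

Drainage path length: H_d = H/2 = 1.95 m (double drainage).
U ≤ 60%: T_v = (π/4)·U² = (π/4)×0.45² = 0.15904.
t = T_v·H_d²/c_v = 0.15904×1.95²/3.6 = 0.168 years.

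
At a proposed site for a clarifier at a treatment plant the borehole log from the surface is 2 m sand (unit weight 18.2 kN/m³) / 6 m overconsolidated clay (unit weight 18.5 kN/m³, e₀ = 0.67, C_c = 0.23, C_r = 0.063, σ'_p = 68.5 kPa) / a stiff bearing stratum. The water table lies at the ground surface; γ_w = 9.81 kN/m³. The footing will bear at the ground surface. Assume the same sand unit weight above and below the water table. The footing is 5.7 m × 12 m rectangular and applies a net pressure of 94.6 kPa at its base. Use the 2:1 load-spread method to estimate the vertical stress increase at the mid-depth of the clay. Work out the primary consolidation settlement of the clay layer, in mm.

Mid-depth of clay below the ground surface: z = 2 + 6/2 = 5 m.
Total vertical stress at mid-clay: σ_v = 18.2×2 + 18.5×3 = 91.9 kPa.
Pore pressure: u = 9.81×(5 − 0) = 49.05 kPa.
Initial effective stress: σ'_0 = σ_v − u = 91.9 − 49.05 = 42.85 kPa.
Stress increase at mid-clay by the 2:1 spreading method:
Δσ = qBL/((B+z)(L+z)) = 94.6×5.7×12/((5.7+5)(12+5)) = 35.573 kPa
Final effective stress: σ'_f = 42.85 + 35.573 = 78.423 kPa.
σ'_f = 78.423 > σ'_p = 68.5 kPa, so the stress path crosses the preconsolidation pressure — recompression up to σ'_p, then virgin compression beyond:
S_c = H/(1+e₀)·[C_r·log₁₀(σ'_p/σ'_0) + C_c·log₁₀(σ'_f/σ'_p)]
    = 6/1.67 × [0.063×log₁₀(68.5/42.85) + 0.23×log₁₀(78.423/68.5)]
    = 3.5928 × [0.012836 + 0.013513] = 0.09467 m

S_c ≈ 94.7 mm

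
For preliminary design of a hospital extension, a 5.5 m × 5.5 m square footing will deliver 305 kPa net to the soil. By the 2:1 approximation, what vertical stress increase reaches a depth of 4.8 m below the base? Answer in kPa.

By the 2:1 method the load spreads at 1 horizontal : 2 vertical, so at depth z the loaded area has grown by z in each plan dimension:
Δσ = qBL/((B+z)(L+z)) = 305×5.5×5.5/((5.5+4.8)(5.5+4.8)) = 86.966 kPa

Δσ_z ≈ 87 kPa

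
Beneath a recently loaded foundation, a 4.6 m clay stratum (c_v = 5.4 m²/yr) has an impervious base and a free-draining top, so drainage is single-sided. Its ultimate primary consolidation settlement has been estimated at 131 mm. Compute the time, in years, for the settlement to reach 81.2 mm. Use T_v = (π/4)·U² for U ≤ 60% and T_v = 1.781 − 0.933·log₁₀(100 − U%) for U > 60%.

Drainage path length: H_d = H = 4.6 m (single drainage).
U = S(t)/S_ult = 81.2/131 = 0.6198.
U > 60%: T_v = 1.781 − 0.933·log₁₀(100 − 61.985) = 0.3069.
t = T_v·H_d²/c_v = 0.3069×4.6²/5.4 = 1.203 years.

t ≈ 1.2 years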